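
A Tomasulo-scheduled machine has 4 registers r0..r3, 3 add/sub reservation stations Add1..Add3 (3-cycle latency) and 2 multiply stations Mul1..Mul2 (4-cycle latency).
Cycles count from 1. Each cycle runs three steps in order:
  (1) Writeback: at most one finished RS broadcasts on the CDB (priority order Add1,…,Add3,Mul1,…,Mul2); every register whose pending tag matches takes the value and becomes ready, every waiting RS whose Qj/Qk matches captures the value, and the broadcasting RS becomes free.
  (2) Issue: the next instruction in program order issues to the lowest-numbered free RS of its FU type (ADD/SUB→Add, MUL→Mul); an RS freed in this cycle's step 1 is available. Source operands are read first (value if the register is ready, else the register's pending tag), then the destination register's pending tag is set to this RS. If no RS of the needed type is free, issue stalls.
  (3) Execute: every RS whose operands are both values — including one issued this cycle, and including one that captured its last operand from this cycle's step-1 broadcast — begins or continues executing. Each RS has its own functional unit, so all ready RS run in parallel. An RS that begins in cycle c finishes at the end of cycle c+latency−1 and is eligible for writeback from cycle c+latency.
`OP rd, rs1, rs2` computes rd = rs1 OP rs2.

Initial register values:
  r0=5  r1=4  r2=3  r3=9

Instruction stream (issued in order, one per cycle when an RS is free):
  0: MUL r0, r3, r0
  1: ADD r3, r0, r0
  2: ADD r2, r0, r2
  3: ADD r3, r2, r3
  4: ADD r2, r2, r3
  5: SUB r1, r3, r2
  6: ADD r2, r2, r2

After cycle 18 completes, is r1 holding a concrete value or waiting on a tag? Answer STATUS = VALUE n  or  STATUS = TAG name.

c1: issue MUL r0<-Mul1 | r0:Mul1,r1:4,r2:3,r3:9
c2: issue ADD r3<-Add1 | r0:Mul1,r1:4,r2:3,r3:Add1
c3: issue ADD r2<-Add2 | r0:Mul1,r1:4,r2:Add2,r3:Add1
c4: issue ADD r3<-Add3 | r0:Mul1,r1:4,r2:Add2,r3:Add3
c5: CDB Mul1=45; stall | r0:45,r1:4,r2:Add2,r3:Add3
c6: stall | r0:45,r1:4,r2:Add2,r3:Add3
c7: stall | r0:45,r1:4,r2:Add2,r3:Add3
c8: CDB Add1=90; issue ADD r2<-Add1 | r0:45,r1:4,r2:Add1,r3:Add3
c9: CDB Add2=48; issue SUB r1<-Add2 | r0:45,r1:Add2,r2:Add1,r3:Add3
c10: stall | r0:45,r1:Add2,r2:Add1,r3:Add3
c11: stall | r0:45,r1:Add2,r2:Add1,r3:Add3
c12: CDB Add3=138; issue ADD r2<-Add3 | r0:45,r1:Add2,r2:Add3,r3:138
c13: - | r0:45,r1:Add2,r2:Add3,r3:138
c14: - | r0:45,r1:Add2,r2:Add3,r3:138
c15: CDB Add1=186 | r0:45,r1:Add2,r2:Add3,r3:138
c16: - | r0:45,r1:Add2,r2:Add3,r3:138
c17: - | r0:45,r1:Add2,r2:Add3,r3:138
c18: CDB Add2=-48 | r0:45,r1:-48,r2:Add3,r3:138

STATUS = VALUE -48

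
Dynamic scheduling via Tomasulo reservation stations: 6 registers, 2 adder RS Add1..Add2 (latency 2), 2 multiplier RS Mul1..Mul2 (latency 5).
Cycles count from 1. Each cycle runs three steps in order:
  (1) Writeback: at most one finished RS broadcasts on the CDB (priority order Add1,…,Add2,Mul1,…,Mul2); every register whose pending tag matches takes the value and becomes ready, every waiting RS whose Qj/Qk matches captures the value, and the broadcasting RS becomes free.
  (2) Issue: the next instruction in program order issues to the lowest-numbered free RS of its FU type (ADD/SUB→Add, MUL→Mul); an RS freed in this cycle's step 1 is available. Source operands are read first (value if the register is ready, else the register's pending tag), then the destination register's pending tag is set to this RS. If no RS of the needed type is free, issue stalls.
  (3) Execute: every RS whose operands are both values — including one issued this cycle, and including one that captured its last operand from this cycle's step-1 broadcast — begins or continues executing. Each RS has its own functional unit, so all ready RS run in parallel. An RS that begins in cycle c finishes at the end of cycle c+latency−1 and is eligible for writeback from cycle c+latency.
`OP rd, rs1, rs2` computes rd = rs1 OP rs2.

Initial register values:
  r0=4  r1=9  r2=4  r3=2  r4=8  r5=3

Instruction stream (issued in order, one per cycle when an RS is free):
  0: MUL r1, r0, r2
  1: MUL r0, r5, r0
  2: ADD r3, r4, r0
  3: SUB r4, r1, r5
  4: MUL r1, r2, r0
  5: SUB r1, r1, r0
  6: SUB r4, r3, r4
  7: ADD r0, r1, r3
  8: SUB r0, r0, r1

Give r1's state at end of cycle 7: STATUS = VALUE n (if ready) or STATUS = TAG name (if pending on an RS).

c1: issue MUL r1<-Mul1 | r0:4,r1:Mul1,r2:4,r3:2,r4:8,r5:3
c2: issue MUL r0<-Mul2 | r0:Mul2,r1:Mul1,r2:4,r3:2,r4:8,r5:3
c3: issue ADD r3<-Add1 | r0:Mul2,r1:Mul1,r2:4,r3:Add1,r4:8,r5:3
c4: issue SUB r4<-Add2 | r0:Mul2,r1:Mul1,r2:4,r3:Add1,r4:Add2,r5:3
c5: stall | r0:Mul2,r1:Mul1,r2:4,r3:Add1,r4:Add2,r5:3
c6: CDB Mul1=16; issue MUL r1<-Mul1 | r0:Mul2,r1:Mul1,r2:4,r3:Add1,r4:Add2,r5:3
c7: CDB Mul2=12; stall | r0:12,r1:Mul1,r2:4,r3:Add1,r4:Add2,r5:3

STATUS = TAG Mul1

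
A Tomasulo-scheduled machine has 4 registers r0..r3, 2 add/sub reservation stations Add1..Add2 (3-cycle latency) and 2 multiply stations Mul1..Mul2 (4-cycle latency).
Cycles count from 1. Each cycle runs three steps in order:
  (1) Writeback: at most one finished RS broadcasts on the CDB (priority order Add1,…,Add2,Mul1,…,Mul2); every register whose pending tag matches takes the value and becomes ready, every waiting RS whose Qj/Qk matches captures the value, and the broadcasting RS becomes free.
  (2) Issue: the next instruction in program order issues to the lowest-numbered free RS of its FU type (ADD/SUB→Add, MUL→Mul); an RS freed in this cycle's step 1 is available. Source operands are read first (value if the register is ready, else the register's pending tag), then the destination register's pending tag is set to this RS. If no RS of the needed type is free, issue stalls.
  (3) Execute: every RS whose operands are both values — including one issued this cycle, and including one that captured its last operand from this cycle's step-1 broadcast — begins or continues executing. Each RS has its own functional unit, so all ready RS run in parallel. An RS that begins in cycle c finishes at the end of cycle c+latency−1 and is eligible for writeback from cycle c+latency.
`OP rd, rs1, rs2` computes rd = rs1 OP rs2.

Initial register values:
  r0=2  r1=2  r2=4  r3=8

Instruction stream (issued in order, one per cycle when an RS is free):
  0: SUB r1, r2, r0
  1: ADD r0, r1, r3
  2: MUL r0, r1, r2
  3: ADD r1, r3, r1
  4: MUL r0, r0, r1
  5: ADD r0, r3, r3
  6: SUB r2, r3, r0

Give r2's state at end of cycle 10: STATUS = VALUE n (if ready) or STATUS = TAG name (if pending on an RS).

STATUS = TAG Add2

c1: issue SUB r1<-Add1 | r0:2,r1:Add1,r2:4,r3:8
c2: issue ADD r0<-Add2 | r0:Add2,r1:Add1,r2:4,r3:8
c3: issue MUL r0<-Mul1 | r0:Mul1,r1:Add1,r2:4,r3:8
c4: CDB Add1=2; issue ADD r1<-Add1 | r0:Mul1,r1:Add1,r2:4,r3:8
c5: issue MUL r0<-Mul2 | r0:Mul2,r1:Add1,r2:4,r3:8
c6: stall | r0:Mul2,r1:Add1,r2:4,r3:8
c7: CDB Add1=10; issue ADD r0<-Add1 | r0:Add1,r1:10,r2:4,r3:8
c8: CDB Add2=10; issue SUB r2<-Add2 | r0:Add1,r1:10,r2:Add2,r3:8
c9: CDB Mul1=8 | r0:Add1,r1:10,r2:Add2,r3:8
c10: CDB Add1=16 | r0:16,r1:10,r2:Add2,r3:8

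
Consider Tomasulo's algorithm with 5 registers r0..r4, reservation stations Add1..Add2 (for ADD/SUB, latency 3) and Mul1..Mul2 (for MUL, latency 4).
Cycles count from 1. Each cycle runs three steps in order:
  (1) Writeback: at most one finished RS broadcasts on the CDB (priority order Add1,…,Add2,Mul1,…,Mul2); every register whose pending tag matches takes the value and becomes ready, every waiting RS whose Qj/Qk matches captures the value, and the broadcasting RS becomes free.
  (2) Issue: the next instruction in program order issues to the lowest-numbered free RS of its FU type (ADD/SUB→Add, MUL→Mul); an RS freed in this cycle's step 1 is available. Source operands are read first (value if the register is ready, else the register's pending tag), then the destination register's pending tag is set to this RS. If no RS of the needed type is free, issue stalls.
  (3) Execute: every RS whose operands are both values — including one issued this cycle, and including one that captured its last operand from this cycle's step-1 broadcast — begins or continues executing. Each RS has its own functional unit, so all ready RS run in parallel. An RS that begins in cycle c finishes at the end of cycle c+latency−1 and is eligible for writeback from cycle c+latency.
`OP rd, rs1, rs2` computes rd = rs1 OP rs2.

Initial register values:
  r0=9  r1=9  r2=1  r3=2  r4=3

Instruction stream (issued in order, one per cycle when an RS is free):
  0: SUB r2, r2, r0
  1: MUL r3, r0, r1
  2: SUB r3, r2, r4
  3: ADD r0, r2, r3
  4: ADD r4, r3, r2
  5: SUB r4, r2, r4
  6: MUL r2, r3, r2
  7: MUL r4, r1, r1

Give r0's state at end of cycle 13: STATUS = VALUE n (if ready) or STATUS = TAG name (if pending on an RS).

STATUS = VALUE -19

  c1: issue SUB r2<-Add1  regs: r0:9,r1:9,r2:Add1,r3:2,r4:3
  c2: issue MUL r3<-Mul1  regs: r0:9,r1:9,r2:Add1,r3:Mul1,r4:3
  c3: issue SUB r3<-Add2  regs: r0:9,r1:9,r2:Add1,r3:Add2,r4:3
  c4: CDB Add1=-8; issue ADD r0<-Add1  regs: r0:Add1,r1:9,r2:-8,r3:Add2,r4:3
  c5: stall  regs: r0:Add1,r1:9,r2:-8,r3:Add2,r4:3
  c6: CDB Mul1=81; stall  regs: r0:Add1,r1:9,r2:-8,r3:Add2,r4:3
  c7: CDB Add2=-11; issue ADD r4<-Add2  regs: r0:Add1,r1:9,r2:-8,r3:-11,r4:Add2
  c8: stall  regs: r0:Add1,r1:9,r2:-8,r3:-11,r4:Add2
  c9: stall  regs: r0:Add1,r1:9,r2:-8,r3:-11,r4:Add2
  c10: CDB Add1=-19; issue SUB r4<-Add1  regs: r0:-19,r1:9,r2:-8,r3:-11,r4:Add1
  c11: CDB Add2=-19; issue MUL r2<-Mul1  regs: r0:-19,r1:9,r2:Mul1,r3:-11,r4:Add1
  c12: issue MUL r4<-Mul2  regs: r0:-19,r1:9,r2:Mul1,r3:-11,r4:Mul2
  c13: -  regs: r0:-19,r1:9,r2:Mul1,r3:-11,r4:Mul2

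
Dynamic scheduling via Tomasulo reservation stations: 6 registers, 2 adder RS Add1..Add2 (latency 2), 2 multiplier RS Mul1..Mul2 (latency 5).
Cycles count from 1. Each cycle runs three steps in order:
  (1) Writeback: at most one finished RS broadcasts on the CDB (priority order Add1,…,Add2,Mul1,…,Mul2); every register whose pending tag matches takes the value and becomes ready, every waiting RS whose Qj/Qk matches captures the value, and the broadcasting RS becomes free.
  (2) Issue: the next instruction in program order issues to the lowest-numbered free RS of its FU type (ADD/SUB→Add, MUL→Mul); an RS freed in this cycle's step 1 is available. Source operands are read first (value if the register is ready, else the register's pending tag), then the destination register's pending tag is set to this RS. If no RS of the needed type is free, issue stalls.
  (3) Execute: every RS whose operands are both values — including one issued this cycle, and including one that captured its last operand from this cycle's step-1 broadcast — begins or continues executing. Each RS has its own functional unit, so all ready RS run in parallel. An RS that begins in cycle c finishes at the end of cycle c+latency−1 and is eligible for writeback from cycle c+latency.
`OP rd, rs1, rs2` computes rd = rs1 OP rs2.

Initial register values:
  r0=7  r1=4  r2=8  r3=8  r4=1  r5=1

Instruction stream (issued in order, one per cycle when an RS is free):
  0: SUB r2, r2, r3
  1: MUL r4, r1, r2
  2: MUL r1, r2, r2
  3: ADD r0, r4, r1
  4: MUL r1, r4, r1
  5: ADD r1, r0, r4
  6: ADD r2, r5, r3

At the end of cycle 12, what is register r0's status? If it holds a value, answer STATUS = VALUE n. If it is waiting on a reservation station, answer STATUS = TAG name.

STATUS = VALUE 0

  c1: issue SUB r2<-Add1  regs: r0:7,r1:4,r2:Add1,r3:8,r4:1,r5:1
  c2: issue MUL r4<-Mul1  regs: r0:7,r1:4,r2:Add1,r3:8,r4:Mul1,r5:1
  c3: CDB Add1=0; issue MUL r1<-Mul2  regs: r0:7,r1:Mul2,r2:0,r3:8,r4:Mul1,r5:1
  c4: issue ADD r0<-Add1  regs: r0:Add1,r1:Mul2,r2:0,r3:8,r4:Mul1,r5:1
  c5: stall  regs: r0:Add1,r1:Mul2,r2:0,r3:8,r4:Mul1,r5:1
  c6: stall  regs: r0:Add1,r1:Mul2,r2:0,r3:8,r4:Mul1,r5:1
  c7: stall  regs: r0:Add1,r1:Mul2,r2:0,r3:8,r4:Mul1,r5:1
  c8: CDB Mul1=0; issue MUL r1<-Mul1  regs: r0:Add1,r1:Mul1,r2:0,r3:8,r4:0,r5:1
  c9: CDB Mul2=0; issue ADD r1<-Add2  regs: r0:Add1,r1:Add2,r2:0,r3:8,r4:0,r5:1
  c10: stall  regs: r0:Add1,r1:Add2,r2:0,r3:8,r4:0,r5:1
  c11: CDB Add1=0; issue ADD r2<-Add1  regs: r0:0,r1:Add2,r2:Add1,r3:8,r4:0,r5:1
  c12: -  regs: r0:0,r1:Add2,r2:Add1,r3:8,r4:0,r5:1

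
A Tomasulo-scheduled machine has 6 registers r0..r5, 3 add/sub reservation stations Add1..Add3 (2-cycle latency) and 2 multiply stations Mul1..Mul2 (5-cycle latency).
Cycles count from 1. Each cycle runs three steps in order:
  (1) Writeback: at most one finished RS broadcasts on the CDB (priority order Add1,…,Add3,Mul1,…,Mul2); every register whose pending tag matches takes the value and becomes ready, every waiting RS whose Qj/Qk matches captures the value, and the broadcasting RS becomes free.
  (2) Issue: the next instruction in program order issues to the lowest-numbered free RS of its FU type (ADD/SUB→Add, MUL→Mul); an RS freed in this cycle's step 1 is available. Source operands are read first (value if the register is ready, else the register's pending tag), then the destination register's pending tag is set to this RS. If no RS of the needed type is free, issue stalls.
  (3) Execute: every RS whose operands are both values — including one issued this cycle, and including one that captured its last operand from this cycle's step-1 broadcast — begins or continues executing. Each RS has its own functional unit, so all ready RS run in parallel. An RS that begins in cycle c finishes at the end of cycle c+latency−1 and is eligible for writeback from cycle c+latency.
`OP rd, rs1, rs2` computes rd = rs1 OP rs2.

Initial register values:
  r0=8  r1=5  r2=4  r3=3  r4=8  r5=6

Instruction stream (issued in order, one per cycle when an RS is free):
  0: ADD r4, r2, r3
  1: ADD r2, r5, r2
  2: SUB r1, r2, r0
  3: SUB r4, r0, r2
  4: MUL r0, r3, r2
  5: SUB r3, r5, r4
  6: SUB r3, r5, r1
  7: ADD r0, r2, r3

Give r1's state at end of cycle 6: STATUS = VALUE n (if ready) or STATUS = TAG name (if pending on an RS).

cycle 1: issue ADD r4<-Add1 // r0:8,r1:5,r2:4,r3:3,r4:Add1,r5:6
cycle 2: issue ADD r2<-Add2 // r0:8,r1:5,r2:Add2,r3:3,r4:Add1,r5:6
cycle 3: CDB Add1=7; issue SUB r1<-Add1 // r0:8,r1:Add1,r2:Add2,r3:3,r4:7,r5:6
cycle 4: CDB Add2=10; issue SUB r4<-Add2 // r0:8,r1:Add1,r2:10,r3:3,r4:Add2,r5:6
cycle 5: issue MUL r0<-Mul1 // r0:Mul1,r1:Add1,r2:10,r3:3,r4:Add2,r5:6
cycle 6: CDB Add1=2; issue SUB r3<-Add1 // r0:Mul1,r1:2,r2:10,r3:Add1,r4:Add2,r5:6

STATUS = VALUE 2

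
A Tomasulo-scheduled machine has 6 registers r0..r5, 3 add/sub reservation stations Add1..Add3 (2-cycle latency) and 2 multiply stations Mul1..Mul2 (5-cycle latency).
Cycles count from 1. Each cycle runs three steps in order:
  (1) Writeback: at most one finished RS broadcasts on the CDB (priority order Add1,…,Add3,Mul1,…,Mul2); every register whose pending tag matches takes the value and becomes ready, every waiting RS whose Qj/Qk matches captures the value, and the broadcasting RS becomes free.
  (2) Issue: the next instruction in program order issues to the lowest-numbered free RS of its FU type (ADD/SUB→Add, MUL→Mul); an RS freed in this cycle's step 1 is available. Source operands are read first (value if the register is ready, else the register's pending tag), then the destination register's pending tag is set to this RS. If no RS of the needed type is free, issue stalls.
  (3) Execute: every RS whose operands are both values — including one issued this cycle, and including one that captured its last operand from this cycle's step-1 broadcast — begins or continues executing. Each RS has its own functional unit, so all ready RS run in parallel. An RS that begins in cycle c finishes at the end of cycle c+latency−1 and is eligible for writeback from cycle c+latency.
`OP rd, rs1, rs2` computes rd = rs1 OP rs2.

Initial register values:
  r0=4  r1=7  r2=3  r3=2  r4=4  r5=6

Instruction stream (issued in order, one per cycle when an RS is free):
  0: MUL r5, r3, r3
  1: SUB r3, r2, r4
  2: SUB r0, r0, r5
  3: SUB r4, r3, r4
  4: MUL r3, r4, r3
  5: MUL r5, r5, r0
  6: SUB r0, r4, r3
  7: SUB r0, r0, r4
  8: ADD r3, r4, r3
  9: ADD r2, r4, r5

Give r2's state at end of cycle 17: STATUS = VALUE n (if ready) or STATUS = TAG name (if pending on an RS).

cycle 1: issue MUL r5<-Mul1 // r0:4,r1:7,r2:3,r3:2,r4:4,r5:Mul1
cycle 2: issue SUB r3<-Add1 // r0:4,r1:7,r2:3,r3:Add1,r4:4,r5:Mul1
cycle 3: issue SUB r0<-Add2 // r0:Add2,r1:7,r2:3,r3:Add1,r4:4,r5:Mul1
cycle 4: CDB Add1=-1; issue SUB r4<-Add1 // r0:Add2,r1:7,r2:3,r3:-1,r4:Add1,r5:Mul1
cycle 5: issue MUL r3<-Mul2 // r0:Add2,r1:7,r2:3,r3:Mul2,r4:Add1,r5:Mul1
cycle 6: CDB Add1=-5; stall // r0:Add2,r1:7,r2:3,r3:Mul2,r4:-5,r5:Mul1
cycle 7: CDB Mul1=4; issue MUL r5<-Mul1 // r0:Add2,r1:7,r2:3,r3:Mul2,r4:-5,r5:Mul1
cycle 8: issue SUB r0<-Add1 // r0:Add1,r1:7,r2:3,r3:Mul2,r4:-5,r5:Mul1
cycle 9: CDB Add2=0; issue SUB r0<-Add2 // r0:Add2,r1:7,r2:3,r3:Mul2,r4:-5,r5:Mul1
cycle 10: issue ADD r3<-Add3 // r0:Add2,r1:7,r2:3,r3:Add3,r4:-5,r5:Mul1
cycle 11: CDB Mul2=5; stall // r0:Add2,r1:7,r2:3,r3:Add3,r4:-5,r5:Mul1
cycle 12: stall // r0:Add2,r1:7,r2:3,r3:Add3,r4:-5,r5:Mul1
cycle 13: CDB Add1=-10; issue ADD r2<-Add1 // r0:Add2,r1:7,r2:Add1,r3:Add3,r4:-5,r5:Mul1
cycle 14: CDB Add3=0 // r0:Add2,r1:7,r2:Add1,r3:0,r4:-5,r5:Mul1
cycle 15: CDB Add2=-5 // r0:-5,r1:7,r2:Add1,r3:0,r4:-5,r5:Mul1
cycle 16: CDB Mul1=0 // r0:-5,r1:7,r2:Add1,r3:0,r4:-5,r5:0
cycle 17: - // r0:-5,r1:7,r2:Add1,r3:0,r4:-5,r5:0

STATUS = TAG Add1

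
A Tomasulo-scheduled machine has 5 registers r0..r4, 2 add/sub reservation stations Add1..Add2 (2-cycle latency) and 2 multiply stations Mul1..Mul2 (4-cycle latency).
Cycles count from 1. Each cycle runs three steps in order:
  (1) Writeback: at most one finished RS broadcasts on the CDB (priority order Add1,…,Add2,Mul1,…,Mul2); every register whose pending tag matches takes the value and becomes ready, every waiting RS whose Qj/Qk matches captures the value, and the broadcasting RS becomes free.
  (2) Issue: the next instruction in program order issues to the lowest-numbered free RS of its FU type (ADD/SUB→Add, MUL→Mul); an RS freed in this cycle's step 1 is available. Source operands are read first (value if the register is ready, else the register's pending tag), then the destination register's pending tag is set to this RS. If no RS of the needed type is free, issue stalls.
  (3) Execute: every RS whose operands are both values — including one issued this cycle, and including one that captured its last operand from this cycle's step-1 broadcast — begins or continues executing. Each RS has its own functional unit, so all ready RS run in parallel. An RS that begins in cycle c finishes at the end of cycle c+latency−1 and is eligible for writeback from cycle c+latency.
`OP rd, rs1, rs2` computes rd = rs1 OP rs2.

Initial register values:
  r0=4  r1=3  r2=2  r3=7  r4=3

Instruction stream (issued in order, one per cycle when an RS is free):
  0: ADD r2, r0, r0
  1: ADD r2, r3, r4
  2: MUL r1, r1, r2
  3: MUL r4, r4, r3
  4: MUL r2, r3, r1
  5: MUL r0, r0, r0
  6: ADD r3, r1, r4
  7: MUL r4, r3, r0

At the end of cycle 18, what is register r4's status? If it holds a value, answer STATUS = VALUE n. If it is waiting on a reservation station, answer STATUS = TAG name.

STATUS = VALUE 816

cycle 1: issue ADD r2<-Add1 // r0:4,r1:3,r2:Add1,r3:7,r4:3
cycle 2: issue ADD r2<-Add2 // r0:4,r1:3,r2:Add2,r3:7,r4:3
cycle 3: CDB Add1=8; issue MUL r1<-Mul1 // r0:4,r1:Mul1,r2:Add2,r3:7,r4:3
cycle 4: CDB Add2=10; issue MUL r4<-Mul2 // r0:4,r1:Mul1,r2:10,r3:7,r4:Mul2
cycle 5: stall // r0:4,r1:Mul1,r2:10,r3:7,r4:Mul2
cycle 6: stall // r0:4,r1:Mul1,r2:10,r3:7,r4:Mul2
cycle 7: stall // r0:4,r1:Mul1,r2:10,r3:7,r4:Mul2
cycle 8: CDB Mul1=30; issue MUL r2<-Mul1 // r0:4,r1:30,r2:Mul1,r3:7,r4:Mul2
cycle 9: CDB Mul2=21; issue MUL r0<-Mul2 // r0:Mul2,r1:30,r2:Mul1,r3:7,r4:21
cycle 10: issue ADD r3<-Add1 // r0:Mul2,r1:30,r2:Mul1,r3:Add1,r4:21
cycle 11: stall // r0:Mul2,r1:30,r2:Mul1,r3:Add1,r4:21
cycle 12: CDB Add1=51; stall // r0:Mul2,r1:30,r2:Mul1,r3:51,r4:21
cycle 13: CDB Mul1=210; issue MUL r4<-Mul1 // r0:Mul2,r1:30,r2:210,r3:51,r4:Mul1
cycle 14: CDB Mul2=16 // r0:16,r1:30,r2:210,r3:51,r4:Mul1
cycle 15: - // r0:16,r1:30,r2:210,r3:51,r4:Mul1
cycle 16: - // r0:16,r1:30,r2:210,r3:51,r4:Mul1
cycle 17: - // r0:16,r1:30,r2:210,r3:51,r4:Mul1
cycle 18: CDB Mul1=816 // r0:16,r1:30,r2:210,r3:51,r4:816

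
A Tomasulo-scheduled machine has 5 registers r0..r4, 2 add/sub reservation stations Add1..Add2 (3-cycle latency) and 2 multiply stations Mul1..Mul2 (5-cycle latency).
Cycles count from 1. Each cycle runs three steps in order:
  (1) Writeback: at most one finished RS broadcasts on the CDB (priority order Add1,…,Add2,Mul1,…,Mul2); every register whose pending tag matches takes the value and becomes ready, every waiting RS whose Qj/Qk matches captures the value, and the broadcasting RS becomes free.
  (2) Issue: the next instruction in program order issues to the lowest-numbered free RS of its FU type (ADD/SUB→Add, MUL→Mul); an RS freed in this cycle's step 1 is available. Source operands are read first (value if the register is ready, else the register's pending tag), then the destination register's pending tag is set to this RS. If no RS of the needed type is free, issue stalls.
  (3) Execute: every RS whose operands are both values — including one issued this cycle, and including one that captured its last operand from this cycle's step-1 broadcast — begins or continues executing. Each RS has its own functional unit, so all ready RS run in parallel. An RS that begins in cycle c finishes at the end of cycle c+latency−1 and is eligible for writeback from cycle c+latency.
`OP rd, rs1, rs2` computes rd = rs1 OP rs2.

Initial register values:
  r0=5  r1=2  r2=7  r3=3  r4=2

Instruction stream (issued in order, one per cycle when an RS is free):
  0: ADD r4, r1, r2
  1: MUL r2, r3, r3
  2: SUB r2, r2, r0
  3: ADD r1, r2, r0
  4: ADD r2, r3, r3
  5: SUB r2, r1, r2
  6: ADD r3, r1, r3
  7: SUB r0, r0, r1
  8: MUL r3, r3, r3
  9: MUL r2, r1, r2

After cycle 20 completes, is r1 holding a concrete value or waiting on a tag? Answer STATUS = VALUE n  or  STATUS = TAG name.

  c1: issue ADD r4<-Add1  regs: r0:5,r1:2,r2:7,r3:3,r4:Add1
  c2: issue MUL r2<-Mul1  regs: r0:5,r1:2,r2:Mul1,r3:3,r4:Add1
  c3: issue SUB r2<-Add2  regs: r0:5,r1:2,r2:Add2,r3:3,r4:Add1
  c4: CDB Add1=9; issue ADD r1<-Add1  regs: r0:5,r1:Add1,r2:Add2,r3:3,r4:9
  c5: stall  regs: r0:5,r1:Add1,r2:Add2,r3:3,r4:9
  c6: stall  regs: r0:5,r1:Add1,r2:Add2,r3:3,r4:9
  c7: CDB Mul1=9; stall  regs: r0:5,r1:Add1,r2:Add2,r3:3,r4:9
  c8: stall  regs: r0:5,r1:Add1,r2:Add2,r3:3,r4:9
  c9: stall  regs: r0:5,r1:Add1,r2:Add2,r3:3,r4:9
  c10: CDB Add2=4; issue ADD r2<-Add2  regs: r0:5,r1:Add1,r2:Add2,r3:3,r4:9
  c11: stall  regs: r0:5,r1:Add1,r2:Add2,r3:3,r4:9
  c12: stall  regs: r0:5,r1:Add1,r2:Add2,r3:3,r4:9
  c13: CDB Add1=9; issue SUB r2<-Add1  regs: r0:5,r1:9,r2:Add1,r3:3,r4:9
  c14: CDB Add2=6; issue ADD r3<-Add2  regs: r0:5,r1:9,r2:Add1,r3:Add2,r4:9
  c15: stall  regs: r0:5,r1:9,r2:Add1,r3:Add2,r4:9
  c16: stall  regs: r0:5,r1:9,r2:Add1,r3:Add2,r4:9
  c17: CDB Add1=3; issue SUB r0<-Add1  regs: r0:Add1,r1:9,r2:3,r3:Add2,r4:9
  c18: CDB Add2=12; issue MUL r3<-Mul1  regs: r0:Add1,r1:9,r2:3,r3:Mul1,r4:9
  c19: issue MUL r2<-Mul2  regs: r0:Add1,r1:9,r2:Mul2,r3:Mul1,r4:9
  c20: CDB Add1=-4  regs: r0:-4,r1:9,r2:Mul2,r3:Mul1,r4:9

STATUS = VALUE 9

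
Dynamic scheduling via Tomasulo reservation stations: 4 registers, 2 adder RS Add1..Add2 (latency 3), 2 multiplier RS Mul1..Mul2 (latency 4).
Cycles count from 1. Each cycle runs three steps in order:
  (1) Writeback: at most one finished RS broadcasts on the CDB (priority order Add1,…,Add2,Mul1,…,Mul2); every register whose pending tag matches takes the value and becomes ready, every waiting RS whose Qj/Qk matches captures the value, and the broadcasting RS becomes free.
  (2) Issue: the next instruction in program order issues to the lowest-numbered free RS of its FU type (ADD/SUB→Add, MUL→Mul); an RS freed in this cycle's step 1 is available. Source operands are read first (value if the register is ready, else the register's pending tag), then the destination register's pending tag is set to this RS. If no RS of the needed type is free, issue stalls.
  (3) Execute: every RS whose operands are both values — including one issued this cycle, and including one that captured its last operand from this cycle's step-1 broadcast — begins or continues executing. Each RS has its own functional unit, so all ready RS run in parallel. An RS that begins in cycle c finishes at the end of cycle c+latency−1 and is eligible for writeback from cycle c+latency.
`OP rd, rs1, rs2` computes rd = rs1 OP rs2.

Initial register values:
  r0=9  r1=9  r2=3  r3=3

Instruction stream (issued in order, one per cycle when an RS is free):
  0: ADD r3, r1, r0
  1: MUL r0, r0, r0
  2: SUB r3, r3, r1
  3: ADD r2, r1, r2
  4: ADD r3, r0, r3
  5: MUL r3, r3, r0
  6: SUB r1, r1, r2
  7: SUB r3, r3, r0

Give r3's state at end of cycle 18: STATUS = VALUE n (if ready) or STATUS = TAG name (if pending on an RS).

STATUS = VALUE 7209

  c1: issue ADD r3<-Add1  regs: r0:9,r1:9,r2:3,r3:Add1
  c2: issue MUL r0<-Mul1  regs: r0:Mul1,r1:9,r2:3,r3:Add1
  c3: issue SUB r3<-Add2  regs: r0:Mul1,r1:9,r2:3,r3:Add2
  c4: CDB Add1=18; issue ADD r2<-Add1  regs: r0:Mul1,r1:9,r2:Add1,r3:Add2
  c5: stall  regs: r0:Mul1,r1:9,r2:Add1,r3:Add2
  c6: CDB Mul1=81; stall  regs: r0:81,r1:9,r2:Add1,r3:Add2
  c7: CDB Add1=12; issue ADD r3<-Add1  regs: r0:81,r1:9,r2:12,r3:Add1
  c8: CDB Add2=9; issue MUL r3<-Mul1  regs: r0:81,r1:9,r2:12,r3:Mul1
  c9: issue SUB r1<-Add2  regs: r0:81,r1:Add2,r2:12,r3:Mul1
  c10: stall  regs: r0:81,r1:Add2,r2:12,r3:Mul1
  c11: CDB Add1=90; issue SUB r3<-Add1  regs: r0:81,r1:Add2,r2:12,r3:Add1
  c12: CDB Add2=-3  regs: r0:81,r1:-3,r2:12,r3:Add1
  c13: -  regs: r0:81,r1:-3,r2:12,r3:Add1
  c14: -  regs: r0:81,r1:-3,r2:12,r3:Add1
  c15: CDB Mul1=7290  regs: r0:81,r1:-3,r2:12,r3:Add1
  c16: -  regs: r0:81,r1:-3,r2:12,r3:Add1
  c17: -  regs: r0:81,r1:-3,r2:12,r3:Add1
  c18: CDB Add1=7209  regs: r0:81,r1:-3,r2:12,r3:7209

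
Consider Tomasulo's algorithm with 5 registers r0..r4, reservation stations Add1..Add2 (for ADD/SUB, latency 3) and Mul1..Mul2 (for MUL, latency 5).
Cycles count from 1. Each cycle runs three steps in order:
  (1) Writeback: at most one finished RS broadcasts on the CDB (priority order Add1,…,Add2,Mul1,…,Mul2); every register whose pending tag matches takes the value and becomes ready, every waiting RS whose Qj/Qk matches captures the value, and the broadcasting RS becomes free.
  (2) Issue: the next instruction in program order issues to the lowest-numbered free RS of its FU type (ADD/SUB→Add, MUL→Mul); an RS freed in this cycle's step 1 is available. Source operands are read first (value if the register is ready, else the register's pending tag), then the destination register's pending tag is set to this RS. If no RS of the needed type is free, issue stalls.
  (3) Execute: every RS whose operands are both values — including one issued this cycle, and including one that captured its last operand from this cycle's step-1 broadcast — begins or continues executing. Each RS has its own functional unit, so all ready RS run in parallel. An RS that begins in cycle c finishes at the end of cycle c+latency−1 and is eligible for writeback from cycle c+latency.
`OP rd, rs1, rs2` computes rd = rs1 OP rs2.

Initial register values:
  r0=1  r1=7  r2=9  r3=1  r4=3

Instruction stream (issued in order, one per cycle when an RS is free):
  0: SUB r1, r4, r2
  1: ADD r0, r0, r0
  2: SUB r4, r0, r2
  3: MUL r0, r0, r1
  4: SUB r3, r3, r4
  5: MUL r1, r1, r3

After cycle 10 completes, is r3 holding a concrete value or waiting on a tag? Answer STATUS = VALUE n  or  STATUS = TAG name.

STATUS = TAG Add2

cycle 1: issue SUB r1<-Add1 // r0:1,r1:Add1,r2:9,r3:1,r4:3
cycle 2: issue ADD r0<-Add2 // r0:Add2,r1:Add1,r2:9,r3:1,r4:3
cycle 3: stall // r0:Add2,r1:Add1,r2:9,r3:1,r4:3
cycle 4: CDB Add1=-6; issue SUB r4<-Add1 // r0:Add2,r1:-6,r2:9,r3:1,r4:Add1
cycle 5: CDB Add2=2; issue MUL r0<-Mul1 // r0:Mul1,r1:-6,r2:9,r3:1,r4:Add1
cycle 6: issue SUB r3<-Add2 // r0:Mul1,r1:-6,r2:9,r3:Add2,r4:Add1
cycle 7: issue MUL r1<-Mul2 // r0:Mul1,r1:Mul2,r2:9,r3:Add2,r4:Add1
cycle 8: CDB Add1=-7 // r0:Mul1,r1:Mul2,r2:9,r3:Add2,r4:-7
cycle 9: - // r0:Mul1,r1:Mul2,r2:9,r3:Add2,r4:-7
cycle 10: CDB Mul1=-12 // r0:-12,r1:Mul2,r2:9,r3:Add2,r4:-7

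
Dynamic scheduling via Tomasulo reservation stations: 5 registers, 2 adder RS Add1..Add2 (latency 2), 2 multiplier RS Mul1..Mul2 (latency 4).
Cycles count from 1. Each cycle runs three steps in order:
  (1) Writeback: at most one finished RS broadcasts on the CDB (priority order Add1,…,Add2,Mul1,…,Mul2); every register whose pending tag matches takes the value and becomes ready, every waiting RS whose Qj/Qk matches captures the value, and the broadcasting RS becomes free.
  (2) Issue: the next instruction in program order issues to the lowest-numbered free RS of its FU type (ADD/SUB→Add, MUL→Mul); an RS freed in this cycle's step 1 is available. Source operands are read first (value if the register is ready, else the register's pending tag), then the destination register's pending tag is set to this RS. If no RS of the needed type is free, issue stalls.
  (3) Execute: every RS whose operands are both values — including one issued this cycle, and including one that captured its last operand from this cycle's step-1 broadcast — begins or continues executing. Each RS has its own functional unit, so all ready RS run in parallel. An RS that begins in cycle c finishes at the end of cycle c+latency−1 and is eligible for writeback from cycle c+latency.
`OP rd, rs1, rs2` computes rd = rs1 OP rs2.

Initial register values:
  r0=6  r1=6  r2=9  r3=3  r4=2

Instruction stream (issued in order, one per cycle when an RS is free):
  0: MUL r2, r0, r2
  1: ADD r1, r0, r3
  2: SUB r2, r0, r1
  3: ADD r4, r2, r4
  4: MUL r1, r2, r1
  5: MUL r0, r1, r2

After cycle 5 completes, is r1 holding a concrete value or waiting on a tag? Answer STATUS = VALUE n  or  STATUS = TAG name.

c1: issue MUL r2<-Mul1 | r0:6,r1:6,r2:Mul1,r3:3,r4:2
c2: issue ADD r1<-Add1 | r0:6,r1:Add1,r2:Mul1,r3:3,r4:2
c3: issue SUB r2<-Add2 | r0:6,r1:Add1,r2:Add2,r3:3,r4:2
c4: CDB Add1=9; issue ADD r4<-Add1 | r0:6,r1:9,r2:Add2,r3:3,r4:Add1
c5: CDB Mul1=54; issue MUL r1<-Mul1 | r0:6,r1:Mul1,r2:Add2,r3:3,r4:Add1

STATUS = TAG Mul1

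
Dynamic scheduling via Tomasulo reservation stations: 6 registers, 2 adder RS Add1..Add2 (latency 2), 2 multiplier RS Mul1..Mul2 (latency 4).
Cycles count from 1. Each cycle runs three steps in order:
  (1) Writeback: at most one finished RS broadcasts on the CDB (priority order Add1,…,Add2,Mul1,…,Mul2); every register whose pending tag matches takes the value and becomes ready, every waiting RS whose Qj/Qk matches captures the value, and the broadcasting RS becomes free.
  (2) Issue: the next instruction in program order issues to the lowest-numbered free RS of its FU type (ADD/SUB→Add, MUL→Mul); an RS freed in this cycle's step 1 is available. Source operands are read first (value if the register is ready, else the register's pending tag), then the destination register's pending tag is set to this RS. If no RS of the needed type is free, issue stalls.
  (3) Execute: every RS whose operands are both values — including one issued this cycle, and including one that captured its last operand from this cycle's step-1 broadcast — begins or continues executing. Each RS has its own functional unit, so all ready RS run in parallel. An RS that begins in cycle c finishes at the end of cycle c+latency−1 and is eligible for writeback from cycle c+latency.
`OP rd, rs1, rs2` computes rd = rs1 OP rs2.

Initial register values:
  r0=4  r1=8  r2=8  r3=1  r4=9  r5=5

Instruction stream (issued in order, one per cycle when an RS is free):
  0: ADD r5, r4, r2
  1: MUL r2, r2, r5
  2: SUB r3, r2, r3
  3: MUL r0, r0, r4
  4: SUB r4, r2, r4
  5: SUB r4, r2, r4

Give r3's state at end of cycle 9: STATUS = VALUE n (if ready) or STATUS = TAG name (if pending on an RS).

  c1: issue ADD r5<-Add1  regs: r0:4,r1:8,r2:8,r3:1,r4:9,r5:Add1
  c2: issue MUL r2<-Mul1  regs: r0:4,r1:8,r2:Mul1,r3:1,r4:9,r5:Add1
  c3: CDB Add1=17; issue SUB r3<-Add1  regs: r0:4,r1:8,r2:Mul1,r3:Add1,r4:9,r5:17
  c4: issue MUL r0<-Mul2  regs: r0:Mul2,r1:8,r2:Mul1,r3:Add1,r4:9,r5:17
  c5: issue SUB r4<-Add2  regs: r0:Mul2,r1:8,r2:Mul1,r3:Add1,r4:Add2,r5:17
  c6: stall  regs: r0:Mul2,r1:8,r2:Mul1,r3:Add1,r4:Add2,r5:17
  c7: CDB Mul1=136; stall  regs: r0:Mul2,r1:8,r2:136,r3:Add1,r4:Add2,r5:17
  c8: CDB Mul2=36; stall  regs: r0:36,r1:8,r2:136,r3:Add1,r4:Add2,r5:17
  c9: CDB Add1=135; issue SUB r4<-Add1  regs: r0:36,r1:8,r2:136,r3:135,r4:Add1,r5:17

STATUS = VALUE 135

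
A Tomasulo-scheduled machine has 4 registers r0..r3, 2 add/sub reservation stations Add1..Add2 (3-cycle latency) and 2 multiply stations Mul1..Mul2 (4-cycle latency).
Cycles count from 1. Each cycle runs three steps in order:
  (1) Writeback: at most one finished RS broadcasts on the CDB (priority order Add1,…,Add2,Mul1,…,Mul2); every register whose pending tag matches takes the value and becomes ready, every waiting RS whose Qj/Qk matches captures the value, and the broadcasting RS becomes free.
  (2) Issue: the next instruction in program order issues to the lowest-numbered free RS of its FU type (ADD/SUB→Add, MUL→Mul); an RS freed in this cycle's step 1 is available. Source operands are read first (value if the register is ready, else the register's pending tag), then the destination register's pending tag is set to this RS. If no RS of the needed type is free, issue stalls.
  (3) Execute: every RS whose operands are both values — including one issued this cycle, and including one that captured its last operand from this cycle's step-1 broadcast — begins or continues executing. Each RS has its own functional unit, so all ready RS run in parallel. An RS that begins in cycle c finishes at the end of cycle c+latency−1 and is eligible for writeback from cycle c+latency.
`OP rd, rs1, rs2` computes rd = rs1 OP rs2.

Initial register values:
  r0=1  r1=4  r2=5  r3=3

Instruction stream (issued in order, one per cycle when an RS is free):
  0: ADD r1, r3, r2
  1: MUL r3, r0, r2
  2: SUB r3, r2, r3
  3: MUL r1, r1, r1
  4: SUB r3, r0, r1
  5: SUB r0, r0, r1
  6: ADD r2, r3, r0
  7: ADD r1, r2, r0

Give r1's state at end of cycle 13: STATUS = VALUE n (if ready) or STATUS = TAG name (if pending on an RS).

cycle 1: issue ADD r1<-Add1 // r0:1,r1:Add1,r2:5,r3:3
cycle 2: issue MUL r3<-Mul1 // r0:1,r1:Add1,r2:5,r3:Mul1
cycle 3: issue SUB r3<-Add2 // r0:1,r1:Add1,r2:5,r3:Add2
cycle 4: CDB Add1=8; issue MUL r1<-Mul2 // r0:1,r1:Mul2,r2:5,r3:Add2
cycle 5: issue SUB r3<-Add1 // r0:1,r1:Mul2,r2:5,r3:Add1
cycle 6: CDB Mul1=5; stall // r0:1,r1:Mul2,r2:5,r3:Add1
cycle 7: stall // r0:1,r1:Mul2,r2:5,r3:Add1
cycle 8: CDB Mul2=64; stall // r0:1,r1:64,r2:5,r3:Add1
cycle 9: CDB Add2=0; issue SUB r0<-Add2 // r0:Add2,r1:64,r2:5,r3:Add1
cycle 10: stall // r0:Add2,r1:64,r2:5,r3:Add1
cycle 11: CDB Add1=-63; issue ADD r2<-Add1 // r0:Add2,r1:64,r2:Add1,r3:-63
cycle 12: CDB Add2=-63; issue ADD r1<-Add2 // r0:-63,r1:Add2,r2:Add1,r3:-63
cycle 13: - // r0:-63,r1:Add2,r2:Add1,r3:-63

STATUS = TAG Add2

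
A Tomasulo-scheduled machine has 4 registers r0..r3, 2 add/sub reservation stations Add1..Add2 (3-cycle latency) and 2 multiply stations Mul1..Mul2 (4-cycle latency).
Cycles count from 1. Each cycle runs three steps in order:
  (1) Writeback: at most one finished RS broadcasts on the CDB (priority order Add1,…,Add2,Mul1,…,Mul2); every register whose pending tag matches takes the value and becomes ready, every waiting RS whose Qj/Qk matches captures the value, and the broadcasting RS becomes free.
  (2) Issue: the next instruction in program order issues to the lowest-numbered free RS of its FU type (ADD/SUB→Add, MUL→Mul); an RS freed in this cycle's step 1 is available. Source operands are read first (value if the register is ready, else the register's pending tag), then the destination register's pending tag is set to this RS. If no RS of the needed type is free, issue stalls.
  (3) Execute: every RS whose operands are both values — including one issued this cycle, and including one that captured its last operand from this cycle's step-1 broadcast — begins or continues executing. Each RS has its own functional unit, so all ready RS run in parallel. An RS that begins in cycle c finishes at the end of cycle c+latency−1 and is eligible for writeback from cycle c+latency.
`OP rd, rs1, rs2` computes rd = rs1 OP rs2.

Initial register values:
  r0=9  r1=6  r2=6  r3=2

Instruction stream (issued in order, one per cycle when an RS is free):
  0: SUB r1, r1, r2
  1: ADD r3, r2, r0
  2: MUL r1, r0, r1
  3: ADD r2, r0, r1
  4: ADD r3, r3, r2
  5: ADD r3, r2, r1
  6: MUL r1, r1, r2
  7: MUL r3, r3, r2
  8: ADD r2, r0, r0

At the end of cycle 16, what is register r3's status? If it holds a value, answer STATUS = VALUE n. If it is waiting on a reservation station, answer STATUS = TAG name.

  c1: issue SUB r1<-Add1  regs: r0:9,r1:Add1,r2:6,r3:2
  c2: issue ADD r3<-Add2  regs: r0:9,r1:Add1,r2:6,r3:Add2
  c3: issue MUL r1<-Mul1  regs: r0:9,r1:Mul1,r2:6,r3:Add2
  c4: CDB Add1=0; issue ADD r2<-Add1  regs: r0:9,r1:Mul1,r2:Add1,r3:Add2
  c5: CDB Add2=15; issue ADD r3<-Add2  regs: r0:9,r1:Mul1,r2:Add1,r3:Add2
  c6: stall  regs: r0:9,r1:Mul1,r2:Add1,r3:Add2
  c7: stall  regs: r0:9,r1:Mul1,r2:Add1,r3:Add2
  c8: CDB Mul1=0; stall  regs: r0:9,r1:0,r2:Add1,r3:Add2
  c9: stall  regs: r0:9,r1:0,r2:Add1,r3:Add2
  c10: stall  regs: r0:9,r1:0,r2:Add1,r3:Add2
  c11: CDB Add1=9; issue ADD r3<-Add1  regs: r0:9,r1:0,r2:9,r3:Add1
  c12: issue MUL r1<-Mul1  regs: r0:9,r1:Mul1,r2:9,r3:Add1
  c13: issue MUL r3<-Mul2  regs: r0:9,r1:Mul1,r2:9,r3:Mul2
  c14: CDB Add1=9; issue ADD r2<-Add1  regs: r0:9,r1:Mul1,r2:Add1,r3:Mul2
  c15: CDB Add2=24  regs: r0:9,r1:Mul1,r2:Add1,r3:Mul2
  c16: CDB Mul1=0  regs: r0:9,r1:0,r2:Add1,r3:Mul2

STATUS = TAG Mul2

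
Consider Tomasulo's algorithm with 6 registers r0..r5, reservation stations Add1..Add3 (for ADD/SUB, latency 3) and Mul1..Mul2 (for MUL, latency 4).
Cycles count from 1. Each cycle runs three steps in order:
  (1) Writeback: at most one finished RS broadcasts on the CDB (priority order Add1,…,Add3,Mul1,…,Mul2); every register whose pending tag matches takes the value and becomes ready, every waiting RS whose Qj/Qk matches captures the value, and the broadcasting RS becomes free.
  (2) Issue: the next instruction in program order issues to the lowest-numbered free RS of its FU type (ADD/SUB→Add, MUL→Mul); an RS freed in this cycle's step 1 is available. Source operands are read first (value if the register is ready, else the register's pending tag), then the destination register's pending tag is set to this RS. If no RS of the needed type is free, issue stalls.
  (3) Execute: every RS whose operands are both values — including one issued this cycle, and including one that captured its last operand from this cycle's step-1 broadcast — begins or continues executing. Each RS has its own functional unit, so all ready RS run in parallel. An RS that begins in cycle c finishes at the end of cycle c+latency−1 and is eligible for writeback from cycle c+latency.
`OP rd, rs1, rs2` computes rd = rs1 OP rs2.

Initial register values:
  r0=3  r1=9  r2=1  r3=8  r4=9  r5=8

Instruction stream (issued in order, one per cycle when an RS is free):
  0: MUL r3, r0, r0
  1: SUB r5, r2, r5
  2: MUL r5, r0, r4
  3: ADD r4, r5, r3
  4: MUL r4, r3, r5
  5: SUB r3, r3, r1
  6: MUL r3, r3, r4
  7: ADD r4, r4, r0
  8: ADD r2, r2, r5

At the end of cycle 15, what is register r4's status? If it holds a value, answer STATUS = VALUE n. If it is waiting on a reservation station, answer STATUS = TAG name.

  c1: issue MUL r3<-Mul1  regs: r0:3,r1:9,r2:1,r3:Mul1,r4:9,r5:8
  c2: issue SUB r5<-Add1  regs: r0:3,r1:9,r2:1,r3:Mul1,r4:9,r5:Add1
  c3: issue MUL r5<-Mul2  regs: r0:3,r1:9,r2:1,r3:Mul1,r4:9,r5:Mul2
  c4: issue ADD r4<-Add2  regs: r0:3,r1:9,r2:1,r3:Mul1,r4:Add2,r5:Mul2
  c5: CDB Add1=-7; stall  regs: r0:3,r1:9,r2:1,r3:Mul1,r4:Add2,r5:Mul2
  c6: CDB Mul1=9; issue MUL r4<-Mul1  regs: r0:3,r1:9,r2:1,r3:9,r4:Mul1,r5:Mul2
  c7: CDB Mul2=27; issue SUB r3<-Add1  regs: r0:3,r1:9,r2:1,r3:Add1,r4:Mul1,r5:27
  c8: issue MUL r3<-Mul2  regs: r0:3,r1:9,r2:1,r3:Mul2,r4:Mul1,r5:27
  c9: issue ADD r4<-Add3  regs: r0:3,r1:9,r2:1,r3:Mul2,r4:Add3,r5:27
  c10: CDB Add1=0; issue ADD r2<-Add1  regs: r0:3,r1:9,r2:Add1,r3:Mul2,r4:Add3,r5:27
  c11: CDB Add2=36  regs: r0:3,r1:9,r2:Add1,r3:Mul2,r4:Add3,r5:27
  c12: CDB Mul1=243  regs: r0:3,r1:9,r2:Add1,r3:Mul2,r4:Add3,r5:27
  c13: CDB Add1=28  regs: r0:3,r1:9,r2:28,r3:Mul2,r4:Add3,r5:27
  c14: -  regs: r0:3,r1:9,r2:28,r3:Mul2,r4:Add3,r5:27
  c15: CDB Add3=246  regs: r0:3,r1:9,r2:28,r3:Mul2,r4:246,r5:27

STATUS = VALUE 246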